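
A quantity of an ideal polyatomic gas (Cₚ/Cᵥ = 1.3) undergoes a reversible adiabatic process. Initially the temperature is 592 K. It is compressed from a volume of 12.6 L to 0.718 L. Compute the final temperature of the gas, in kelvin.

T₂ ≈ 1400 K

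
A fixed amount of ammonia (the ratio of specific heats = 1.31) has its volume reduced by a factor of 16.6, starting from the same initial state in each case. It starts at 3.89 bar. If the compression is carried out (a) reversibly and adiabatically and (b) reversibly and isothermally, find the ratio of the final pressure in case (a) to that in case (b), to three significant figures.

Isothermal: P_b = P₁(V₁/V₂) = 3.89×16.6.
Adiabatic: P_a = P₁(V₁/V₂)^γ = 3.89×16.6^(1.31).
P_a/P_b = (V₁/V₂)^(γ−1) = 16.6^(0.31) = 2.389.

P_adiabatic / P_isothermal ≈ 2.39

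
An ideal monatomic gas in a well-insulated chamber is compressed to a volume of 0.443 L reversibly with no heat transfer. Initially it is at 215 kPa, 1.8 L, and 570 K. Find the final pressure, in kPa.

Since PV^γ is constant along a reversible adiabat, P₂ = P₁ (V₁/V₂)^γ.
γ = 5/3 for a monatomic ideal gas.
P₂ = 215 × (1.8/0.443)^(5/3) = 2224 kPa.

P₂ ≈ 2220 kPa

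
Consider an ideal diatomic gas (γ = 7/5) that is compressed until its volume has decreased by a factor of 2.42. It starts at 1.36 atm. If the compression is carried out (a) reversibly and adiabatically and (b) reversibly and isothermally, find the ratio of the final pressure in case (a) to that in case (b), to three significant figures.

Isothermal: P_b = P₁(V₁/V₂) = 1.36×2.42.
Adiabatic: P_a = P₁(V₁/V₂)^γ = 1.36×2.42^(7/5).
P_a/P_b = (V₁/V₂)^(γ−1) = 2.42^(2/5) = 1.424.

P_adiabatic / P_isothermal ≈ 1.42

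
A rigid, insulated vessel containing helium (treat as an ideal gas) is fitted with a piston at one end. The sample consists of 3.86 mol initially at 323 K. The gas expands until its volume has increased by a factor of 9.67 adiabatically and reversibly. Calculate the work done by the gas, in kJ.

W ≈ 12.1 kJ

For a reversible adiabat TV^(γ−1) is constant, so T₂ = T₁ (V₁/V₂)^(γ−1).
γ = 5/3 for a monatomic ideal gas, so γ−1 = 2/3.
T₂ = 323 × (1/9.67)^(2/3) = 71.16 K.
Q = 0, so ΔU = W_on_gas = nCᵥΔT with Cᵥ = R/(γ−1) = 12.47 J/(mol·K).
ΔU = 3.86 × 12.47 × (71.16 − 323) = -12120 J.
Work done by the gas = −ΔU = 12120 J.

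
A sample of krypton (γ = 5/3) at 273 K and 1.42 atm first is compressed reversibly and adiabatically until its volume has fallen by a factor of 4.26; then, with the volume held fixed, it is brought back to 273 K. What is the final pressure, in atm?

Adiabatic step (PV^γ = const): P₂ = 1.42×4.26^(5/3) = 15.9 atm; T₂ = 273×4.26^(2/3) = 717.4 K.
Isochoric: P₃ = P₂(T₃/T₂) = 15.9 × (273/717.4) = 6.049 atm.

P₃ ≈ 6.05 atm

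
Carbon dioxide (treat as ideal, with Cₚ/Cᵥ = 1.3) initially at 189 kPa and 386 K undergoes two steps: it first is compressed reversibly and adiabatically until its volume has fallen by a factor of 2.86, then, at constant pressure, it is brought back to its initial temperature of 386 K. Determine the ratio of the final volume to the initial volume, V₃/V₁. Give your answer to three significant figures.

V₃/V₁ ≈ 0.255

Adiabatic step: V₂/V₁ = 0.3497; T₂ = T₁·2.86^(0.3) = 529.1 K.
Isobaric step: V₃/V₂ = T₃/T₂ = 386/529.1.
V₃/V₁ = (V₂/V₁)(V₃/V₂) = 0.3497 × (386/529.1) = 0.2551.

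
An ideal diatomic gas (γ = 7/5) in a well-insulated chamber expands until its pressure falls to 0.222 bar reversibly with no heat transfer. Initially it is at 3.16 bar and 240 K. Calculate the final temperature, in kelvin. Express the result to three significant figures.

T₂ ≈ 112 K

Along an adiabat T P^((1−γ)/γ) is constant, so T₂ = T₁ (P₂/P₁)^((γ−1)/γ).
T₂ = 240 × (0.222/3.16)^(2/7) = 112.4 K.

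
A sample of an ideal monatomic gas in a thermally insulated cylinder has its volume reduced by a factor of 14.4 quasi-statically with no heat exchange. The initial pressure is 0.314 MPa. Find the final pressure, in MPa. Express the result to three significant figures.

P₂ ≈ 26.8 MPa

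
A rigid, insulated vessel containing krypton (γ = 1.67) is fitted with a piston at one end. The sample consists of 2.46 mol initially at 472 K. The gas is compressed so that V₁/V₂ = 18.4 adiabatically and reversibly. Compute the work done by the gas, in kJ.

W ≈ -87.0 kJ

For a reversible adiabat TV^(γ−1) is constant, so T₂ = T₁ (V₁/V₂)^(γ−1).
T₂ = 472 × 18.4^(0.67) = 3322 K.
Q = 0, so ΔU = W_on_gas = nCᵥΔT with Cᵥ = R/(γ−1) = 12.41 J/(mol·K).
ΔU = 2.46 × 12.41 × (3322 − 472) = 86990 J.
Work done by the gas = −ΔU = -86990 J.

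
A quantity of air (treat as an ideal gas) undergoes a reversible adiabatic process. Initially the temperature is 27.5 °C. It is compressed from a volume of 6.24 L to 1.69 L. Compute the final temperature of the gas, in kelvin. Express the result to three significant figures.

Adiabatic: T₁V₁^(γ−1) = T₂V₂^(γ−1) ⇒ T₂ = T₁ (V₁/V₂)^(γ−1).
For a diatomic ideal gas γ = 7/5, so γ−1 = 2/5.
T₁ = 27.5 °C = 300.6 K.
T₂ = 300.6 × (6.24/1.69)^(2/5) = 507 K.

T₂ ≈ 507 K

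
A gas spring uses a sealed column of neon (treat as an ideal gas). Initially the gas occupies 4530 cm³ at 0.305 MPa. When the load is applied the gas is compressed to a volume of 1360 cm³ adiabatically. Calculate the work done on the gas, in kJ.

γ = 5/3 for a monatomic ideal gas.
P₂ = P₁(V₁/V₂)^γ = 0.305×(4530/1360)^(5/3) = 2.266 MPa.
For a reversible adiabat, W_by_gas = (P₁V₁ − P₂V₂)/(γ−1).
W_by = (305000×0.00453 − 2.266×10^6×0.00136) / (2/3) = -2550 J.
W_on_gas = −W_by = 2550 J.

W ≈ 2.55 kJ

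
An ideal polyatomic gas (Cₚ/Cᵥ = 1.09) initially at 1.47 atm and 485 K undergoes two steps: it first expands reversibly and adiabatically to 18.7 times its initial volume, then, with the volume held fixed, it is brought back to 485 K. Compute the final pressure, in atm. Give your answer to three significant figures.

Adiabatic step (PV^γ = const): P₂ = 1.47×(1/18.7)^(1.09) = 0.0604 atm; T₂ = 485×(1/18.7)^(0.09) = 372.6 K.
Isochoric: P₃ = P₂(T₃/T₂) = 0.0604 × (485/372.6) = 0.07861 atm.

P₃ ≈ 0.0786 atm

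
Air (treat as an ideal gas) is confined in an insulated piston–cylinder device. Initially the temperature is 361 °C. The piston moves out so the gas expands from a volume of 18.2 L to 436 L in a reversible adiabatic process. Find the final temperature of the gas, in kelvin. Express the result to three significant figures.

Adiabatic: T₁V₁^(γ−1) = T₂V₂^(γ−1) ⇒ T₂ = T₁ (V₁/V₂)^(γ−1).
For a diatomic ideal gas γ = 7/5, so γ−1 = 2/5.
T₁ = 361 °C = 634.1 K.
T₂ = 634.1 × (18.2/436)^(2/5) = 178 K.

T₂ ≈ 178 K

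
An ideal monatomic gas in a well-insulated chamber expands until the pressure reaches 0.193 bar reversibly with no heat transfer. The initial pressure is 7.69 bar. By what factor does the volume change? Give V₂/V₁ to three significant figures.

V₂/V₁ ≈ 9.12

From PV^γ = const, V₂/V₁ = (P₁/P₂)^(1/γ).
For a monatomic ideal gas γ = 5/3.
V₂/V₁ = (7.69/0.193)^(3/5) = 9.125.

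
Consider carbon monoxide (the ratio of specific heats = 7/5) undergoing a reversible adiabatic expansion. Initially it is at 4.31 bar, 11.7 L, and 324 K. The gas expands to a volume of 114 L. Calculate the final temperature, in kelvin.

T₂ ≈ 130 K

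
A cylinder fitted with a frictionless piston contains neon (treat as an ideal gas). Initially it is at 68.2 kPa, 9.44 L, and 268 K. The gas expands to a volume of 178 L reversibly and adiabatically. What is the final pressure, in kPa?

P₂ ≈ 0.511 kPa

Since PV^γ is constant along a reversible adiabat, P₂ = P₁ (V₁/V₂)^γ.
γ = 5/3 for a monatomic ideal gas.
P₂ = 68.2 × (9.44/178)^(5/3) = 0.5105 kPa.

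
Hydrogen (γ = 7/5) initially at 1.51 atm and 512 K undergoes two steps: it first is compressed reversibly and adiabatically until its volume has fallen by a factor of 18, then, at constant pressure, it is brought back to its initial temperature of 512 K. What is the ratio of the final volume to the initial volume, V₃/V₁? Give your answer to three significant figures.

Adiabatic step: V₂/V₁ = 0.05556; T₂ = T₁·18^(2/5) = 1627 K.
Isobaric step: V₃/V₂ = T₃/T₂ = 512/1627.
V₃/V₁ = (V₂/V₁)(V₃/V₂) = 0.05556 × (512/1627) = 0.01748.

V₃/V₁ ≈ 0.0175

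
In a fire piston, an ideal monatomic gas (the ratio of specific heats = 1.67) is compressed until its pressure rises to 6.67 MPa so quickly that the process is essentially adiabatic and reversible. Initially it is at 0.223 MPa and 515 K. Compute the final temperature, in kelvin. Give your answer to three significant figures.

T₂ ≈ 2010 K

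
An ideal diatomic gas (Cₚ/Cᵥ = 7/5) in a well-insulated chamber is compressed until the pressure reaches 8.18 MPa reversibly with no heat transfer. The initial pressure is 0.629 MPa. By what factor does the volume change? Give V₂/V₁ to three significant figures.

From PV^γ = const, V₂/V₁ = (P₁/P₂)^(1/γ).
V₂/V₁ = (0.629/8.18)^(5/7) = 0.16.

V₂/V₁ ≈ 0.160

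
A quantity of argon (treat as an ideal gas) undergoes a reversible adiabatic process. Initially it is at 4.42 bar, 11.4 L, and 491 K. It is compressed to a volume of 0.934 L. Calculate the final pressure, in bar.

Since PV^γ is constant along a reversible adiabat, P₂ = P₁ (V₁/V₂)^γ.
γ = 5/3 for a monatomic ideal gas.
P₂ = 4.42 × (11.4/0.934)^(5/3) = 286 bar.

P₂ ≈ 286 bar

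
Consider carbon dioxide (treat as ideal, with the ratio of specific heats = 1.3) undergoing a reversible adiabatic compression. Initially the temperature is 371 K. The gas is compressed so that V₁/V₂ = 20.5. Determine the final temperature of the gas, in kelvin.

For a reversible adiabat TV^(γ−1) is constant, so T₂ = T₁ (V₁/V₂)^(γ−1).
T₂ = 371 × 20.5^(0.3) = 918.1 K.

T₂ ≈ 918 K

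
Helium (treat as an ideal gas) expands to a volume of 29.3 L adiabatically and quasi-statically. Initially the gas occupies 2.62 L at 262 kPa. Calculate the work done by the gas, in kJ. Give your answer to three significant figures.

W ≈ 0.824 kJ

γ = 5/3 for a monatomic ideal gas.
P₂ = P₁(V₁/V₂)^γ = 262×(2.62/29.3)^(5/3) = 4.685 kPa.
For a reversible adiabat, W_by_gas = (P₁V₁ − P₂V₂)/(γ−1).
W_by = (262000×0.00262 − 4685×0.0293) / (2/3) = 823.8 J.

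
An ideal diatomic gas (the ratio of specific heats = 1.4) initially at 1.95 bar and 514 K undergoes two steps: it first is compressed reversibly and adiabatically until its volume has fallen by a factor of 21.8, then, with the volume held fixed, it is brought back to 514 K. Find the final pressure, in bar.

P₃ ≈ 42.5 bar

Adiabatic step (PV^γ = const): P₂ = 1.95×21.8^(1.4) = 145.8 bar; T₂ = 514×21.8^(0.4) = 1763 K.
Isochoric: P₃ = P₂(T₃/T₂) = 145.8 × (514/1763) = 42.51 bar.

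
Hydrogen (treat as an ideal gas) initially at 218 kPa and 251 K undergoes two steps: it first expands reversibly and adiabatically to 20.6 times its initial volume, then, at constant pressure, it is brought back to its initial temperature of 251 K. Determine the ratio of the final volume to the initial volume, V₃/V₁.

V₃/V₁ ≈ 69.1

For a diatomic ideal gas γ = 7/5.
Adiabatic step: V₂/V₁ = 20.6; T₂ = T₁·(1/20.6)^(2/5) = 74.84 K.
Isobaric step: V₃/V₂ = T₃/T₂ = 251/74.84.
V₃/V₁ = (V₂/V₁)(V₃/V₂) = 20.6 × (251/74.84) = 69.09.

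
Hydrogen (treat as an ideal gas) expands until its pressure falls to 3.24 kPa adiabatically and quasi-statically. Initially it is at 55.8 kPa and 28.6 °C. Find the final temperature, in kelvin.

T₂ ≈ 134 K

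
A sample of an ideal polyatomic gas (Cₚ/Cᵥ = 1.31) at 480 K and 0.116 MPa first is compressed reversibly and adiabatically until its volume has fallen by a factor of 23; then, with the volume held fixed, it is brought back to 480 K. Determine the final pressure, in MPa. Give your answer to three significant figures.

Adiabatic step (PV^γ = const): P₂ = 0.116×23^(1.31) = 7.052 MPa; T₂ = 480×23^(0.31) = 1269 K.
Isochoric: P₃ = P₂(T₃/T₂) = 7.052 × (480/1269) = 2.668 MPa.

P₃ ≈ 2.67 MPa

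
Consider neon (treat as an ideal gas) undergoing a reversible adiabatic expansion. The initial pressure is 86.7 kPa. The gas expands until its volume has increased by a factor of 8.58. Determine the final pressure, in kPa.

P₂ ≈ 2.41 kPa

Since PV^γ is constant along a reversible adiabat, P₂ = P₁ (V₁/V₂)^γ.
For a monatomic ideal gas γ = 5/3.
P₂ = 86.7 × (1/8.58)^(5/3) = 2.411 kPa.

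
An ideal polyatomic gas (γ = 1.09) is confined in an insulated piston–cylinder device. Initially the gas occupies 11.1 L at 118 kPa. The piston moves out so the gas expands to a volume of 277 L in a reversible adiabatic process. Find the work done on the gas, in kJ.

P₂ = P₁(V₁/V₂)^γ = 118×(11.1/277)^(1.09) = 3.54 kPa.
For a reversible adiabat, W_by_gas = (P₁V₁ − P₂V₂)/(γ−1).
W_by = (118000×0.0111 − 3540×0.277) / (0.09) = 3659 J.
W_on_gas = −W_by = -3659 J.

W ≈ -3.66 kJ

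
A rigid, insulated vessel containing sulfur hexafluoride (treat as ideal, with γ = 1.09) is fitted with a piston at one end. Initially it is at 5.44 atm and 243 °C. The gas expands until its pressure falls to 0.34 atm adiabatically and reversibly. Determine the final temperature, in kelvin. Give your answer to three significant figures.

T₂ ≈ 411 K

Adiabatic: T₂/T₁ = (P₂/P₁)^((γ−1)/γ).
T₁ = 243 °C = 516.1 K.
T₂ = 516.1 × (0.34/5.44)^(0.0826) = 410.5 K.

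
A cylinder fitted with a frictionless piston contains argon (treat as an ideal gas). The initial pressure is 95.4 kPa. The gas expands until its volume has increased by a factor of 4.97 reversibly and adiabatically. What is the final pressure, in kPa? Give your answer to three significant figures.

P₂ ≈ 6.59 kPa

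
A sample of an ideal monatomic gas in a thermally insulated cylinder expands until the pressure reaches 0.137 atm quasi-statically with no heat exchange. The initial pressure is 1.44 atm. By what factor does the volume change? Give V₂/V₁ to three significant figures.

From PV^γ = const, V₂/V₁ = (P₁/P₂)^(1/γ).
For a monatomic ideal gas γ = 5/3.
V₂/V₁ = (1.44/0.137)^(3/5) = 4.102.

V₂/V₁ ≈ 4.10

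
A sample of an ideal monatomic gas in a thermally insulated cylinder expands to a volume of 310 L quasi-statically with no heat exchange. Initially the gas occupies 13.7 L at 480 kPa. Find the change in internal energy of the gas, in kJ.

ΔU ≈ -8.63 kJ

γ = 5/3 for a monatomic ideal gas.
P₂ = P₁(V₁/V₂)^γ = 480×(13.7/310)^(5/3) = 2.652 kPa.
For a reversible adiabat, W_by_gas = (P₁V₁ − P₂V₂)/(γ−1).
W_by = (480000×0.0137 − 2652×0.31) / (2/3) = 8631 J.
Q = 0 ⇒ ΔU = −W_by = -8631 J.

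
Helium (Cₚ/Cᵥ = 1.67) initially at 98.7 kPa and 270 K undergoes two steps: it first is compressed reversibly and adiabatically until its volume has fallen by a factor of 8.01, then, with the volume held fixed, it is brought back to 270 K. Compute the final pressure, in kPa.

P₃ ≈ 791 kPa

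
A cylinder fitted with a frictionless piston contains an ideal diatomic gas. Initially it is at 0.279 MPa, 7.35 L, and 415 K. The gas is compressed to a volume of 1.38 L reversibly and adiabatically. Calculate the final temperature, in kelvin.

For a reversible adiabat TV^(γ−1) is constant, so T₂ = T₁ (V₁/V₂)^(γ−1).
γ = 7/5 for a diatomic ideal gas.
T₂ = 415 × (7.35/1.38)^(2/5) = 810.2 K.

T₂ ≈ 810 K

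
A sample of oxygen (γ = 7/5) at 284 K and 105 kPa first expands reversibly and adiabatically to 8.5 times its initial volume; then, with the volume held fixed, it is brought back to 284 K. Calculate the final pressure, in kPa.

P₃ ≈ 12.4 kPa

Adiabatic step (PV^γ = const): P₂ = 105×(1/8.5)^(7/5) = 5.248 kPa; T₂ = 284×(1/8.5)^(2/5) = 120.7 K.
Isochoric: P₃ = P₂(T₃/T₂) = 5.248 × (284/120.7) = 12.35 kPa.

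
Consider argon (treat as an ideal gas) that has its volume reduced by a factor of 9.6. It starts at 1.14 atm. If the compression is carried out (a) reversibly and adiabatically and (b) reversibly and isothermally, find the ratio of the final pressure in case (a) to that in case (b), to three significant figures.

P_adiabatic / P_isothermal ≈ 4.52

For a monatomic ideal gas γ = 5/3.
Isothermal: P_b = P₁(V₁/V₂) = 1.14×9.6.
Adiabatic: P_a = P₁(V₁/V₂)^γ = 1.14×9.6^(5/3).
P_a/P_b = (V₁/V₂)^(γ−1) = 9.6^(2/3) = 4.517.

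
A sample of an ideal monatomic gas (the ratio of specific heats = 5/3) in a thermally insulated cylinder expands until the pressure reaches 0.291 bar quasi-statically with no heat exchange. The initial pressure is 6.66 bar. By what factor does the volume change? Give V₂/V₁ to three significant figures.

From PV^γ = const, V₂/V₁ = (P₁/P₂)^(1/γ).
V₂/V₁ = (6.66/0.291)^(3/5) = 6.543.

V₂/V₁ ≈ 6.54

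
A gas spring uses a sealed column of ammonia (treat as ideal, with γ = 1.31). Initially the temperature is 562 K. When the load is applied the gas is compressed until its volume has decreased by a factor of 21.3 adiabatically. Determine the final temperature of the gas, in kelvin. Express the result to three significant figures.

T₂ ≈ 1450 K

Adiabatic: T₁V₁^(γ−1) = T₂V₂^(γ−1) ⇒ T₂ = T₁ (V₁/V₂)^(γ−1).
T₂ = 562 × 21.3^(0.31) = 1451 K.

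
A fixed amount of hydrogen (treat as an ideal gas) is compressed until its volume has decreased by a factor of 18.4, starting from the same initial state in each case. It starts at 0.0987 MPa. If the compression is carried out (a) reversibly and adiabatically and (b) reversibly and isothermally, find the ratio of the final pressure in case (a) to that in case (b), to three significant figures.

P_adiabatic / P_isothermal ≈ 3.21

For a diatomic ideal gas γ = 7/5.
Isothermal: P_b = P₁(V₁/V₂) = 0.0987×18.4.
Adiabatic: P_a = P₁(V₁/V₂)^γ = 0.0987×18.4^(7/5).
P_a/P_b = (V₁/V₂)^(γ−1) = 18.4^(2/5) = 3.206.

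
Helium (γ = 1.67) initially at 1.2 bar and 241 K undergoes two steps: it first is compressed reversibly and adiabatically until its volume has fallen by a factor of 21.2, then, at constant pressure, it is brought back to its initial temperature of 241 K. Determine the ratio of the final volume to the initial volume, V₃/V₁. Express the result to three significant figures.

V₃/V₁ ≈ 0.00610

Adiabatic step: V₂/V₁ = 0.04717; T₂ = T₁·21.2^(0.67) = 1865 K.
Isobaric step: V₃/V₂ = T₃/T₂ = 241/1865.
V₃/V₁ = (V₂/V₁)(V₃/V₂) = 0.04717 × (241/1865) = 0.006096.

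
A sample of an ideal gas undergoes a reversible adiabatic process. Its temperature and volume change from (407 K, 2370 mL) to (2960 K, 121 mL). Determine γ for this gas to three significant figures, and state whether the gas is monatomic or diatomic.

TV^(γ−1) = const ⇒ γ − 1 = ln(T₂/T₁) / ln(V₁/V₂).
γ = 1 + ln(2960/407) / ln(2370/121) = 1.667.
γ ≈ 1.67 is close to 5/3, so the gas is monatomic.

γ ≈ 1.67; monatomic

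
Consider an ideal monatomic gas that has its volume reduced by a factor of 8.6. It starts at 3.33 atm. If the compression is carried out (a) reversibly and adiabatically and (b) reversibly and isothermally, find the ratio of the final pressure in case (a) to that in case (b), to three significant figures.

P_adiabatic / P_isothermal ≈ 4.20

For a monatomic ideal gas γ = 5/3.
Isothermal: P_b = P₁(V₁/V₂) = 3.33×8.6.
Adiabatic: P_a = P₁(V₁/V₂)^γ = 3.33×8.6^(5/3).
P_a/P_b = (V₁/V₂)^(γ−1) = 8.6^(2/3) = 4.198.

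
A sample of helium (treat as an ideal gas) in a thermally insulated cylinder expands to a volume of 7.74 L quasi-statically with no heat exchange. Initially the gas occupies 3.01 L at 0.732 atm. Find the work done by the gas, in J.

γ = 5/3 for a monatomic ideal gas.
P₂ = P₁(V₁/V₂)^γ = 0.732×(3.01/7.74)^(5/3) = 0.1517 atm.
For a reversible adiabat, W_by_gas = (P₁V₁ − P₂V₂)/(γ−1).
W_by = (74170×0.00301 − 15370×0.00774) / (2/3) = 156.5 J.

W ≈ 156 J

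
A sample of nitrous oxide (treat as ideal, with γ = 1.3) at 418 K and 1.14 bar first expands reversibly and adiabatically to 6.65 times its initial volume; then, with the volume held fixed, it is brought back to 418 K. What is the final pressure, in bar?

P₃ ≈ 0.171 bar

Adiabatic step (PV^γ = const): P₂ = 1.14×(1/6.65)^(1.3) = 0.0971 bar; T₂ = 418×(1/6.65)^(0.3) = 236.8 K.
Isochoric: P₃ = P₂(T₃/T₂) = 0.0971 × (418/236.8) = 0.1714 bar.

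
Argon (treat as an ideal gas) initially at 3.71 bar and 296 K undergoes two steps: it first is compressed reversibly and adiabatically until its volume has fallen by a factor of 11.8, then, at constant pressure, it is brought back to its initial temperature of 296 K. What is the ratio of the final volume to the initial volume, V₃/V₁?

V₃/V₁ ≈ 0.0164

For a monatomic ideal gas γ = 5/3.
Adiabatic step: V₂/V₁ = 0.08475; T₂ = T₁·11.8^(2/3) = 1534 K.
Isobaric step: V₃/V₂ = T₃/T₂ = 296/1534.
V₃/V₁ = (V₂/V₁)(V₃/V₂) = 0.08475 × (296/1534) = 0.01635.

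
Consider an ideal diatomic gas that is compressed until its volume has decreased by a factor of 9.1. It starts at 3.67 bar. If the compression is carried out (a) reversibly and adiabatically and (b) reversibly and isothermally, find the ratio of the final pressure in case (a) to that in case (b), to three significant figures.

P_adiabatic / P_isothermal ≈ 2.42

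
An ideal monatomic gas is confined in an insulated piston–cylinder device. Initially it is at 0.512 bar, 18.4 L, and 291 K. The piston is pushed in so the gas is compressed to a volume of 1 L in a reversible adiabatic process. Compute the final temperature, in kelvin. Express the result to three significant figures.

For a reversible adiabat TV^(γ−1) is constant, so T₂ = T₁ (V₁/V₂)^(γ−1).
γ = 5/3 for a monatomic ideal gas.
T₂ = 291 × (18.4/1)^(2/3) = 2028 K.

T₂ ≈ 2030 K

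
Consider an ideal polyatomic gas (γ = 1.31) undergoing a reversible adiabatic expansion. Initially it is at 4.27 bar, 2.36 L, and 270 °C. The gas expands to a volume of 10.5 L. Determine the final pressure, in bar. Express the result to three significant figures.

Since PV^γ is constant along a reversible adiabat, P₂ = P₁ (V₁/V₂)^γ.
P₂ = 4.27 × (2.36/10.5)^(1.31) = 0.6042 bar.

P₂ ≈ 0.604 bar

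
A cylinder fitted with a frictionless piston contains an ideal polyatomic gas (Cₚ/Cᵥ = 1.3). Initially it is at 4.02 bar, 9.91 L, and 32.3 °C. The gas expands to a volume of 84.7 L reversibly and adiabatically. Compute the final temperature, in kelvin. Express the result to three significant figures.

For a reversible adiabat TV^(γ−1) is constant, so T₂ = T₁ (V₁/V₂)^(γ−1).
T₁ = 32.3 °C = 305.4 K.
T₂ = 305.4 × (9.91/84.7)^(0.3) = 160.5 K.

T₂ ≈ 160 K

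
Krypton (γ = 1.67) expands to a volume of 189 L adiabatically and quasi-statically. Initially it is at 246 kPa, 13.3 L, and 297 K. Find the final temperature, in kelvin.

T₂ ≈ 50.2 K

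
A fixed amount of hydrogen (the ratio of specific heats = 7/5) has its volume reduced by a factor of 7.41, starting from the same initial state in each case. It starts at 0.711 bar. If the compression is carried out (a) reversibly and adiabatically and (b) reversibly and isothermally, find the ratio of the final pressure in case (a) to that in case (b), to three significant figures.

Isothermal: P_b = P₁(V₁/V₂) = 0.711×7.41.
Adiabatic: P_a = P₁(V₁/V₂)^γ = 0.711×7.41^(7/5).
P_a/P_b = (V₁/V₂)^(γ−1) = 7.41^(2/5) = 2.228.

P_adiabatic / P_isothermal ≈ 2.23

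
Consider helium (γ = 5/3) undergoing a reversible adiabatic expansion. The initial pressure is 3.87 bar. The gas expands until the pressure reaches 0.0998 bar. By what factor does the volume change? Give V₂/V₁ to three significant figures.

From PV^γ = const, V₂/V₁ = (P₁/P₂)^(1/γ).
V₂/V₁ = (3.87/0.0998)^(3/5) = 8.977.

V₂/V₁ ≈ 8.98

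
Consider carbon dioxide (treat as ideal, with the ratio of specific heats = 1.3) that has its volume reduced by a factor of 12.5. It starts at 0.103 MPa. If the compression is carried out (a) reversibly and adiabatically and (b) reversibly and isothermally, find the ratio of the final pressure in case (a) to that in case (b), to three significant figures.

P_adiabatic / P_isothermal ≈ 2.13

Isothermal: P_b = P₁(V₁/V₂) = 0.103×12.5.
Adiabatic: P_a = P₁(V₁/V₂)^γ = 0.103×12.5^(1.3).
P_a/P_b = (V₁/V₂)^(γ−1) = 12.5^(0.3) = 2.133.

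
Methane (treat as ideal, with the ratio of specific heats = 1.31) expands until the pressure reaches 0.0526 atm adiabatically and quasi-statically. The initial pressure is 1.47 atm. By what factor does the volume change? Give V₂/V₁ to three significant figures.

V₂/V₁ ≈ 12.7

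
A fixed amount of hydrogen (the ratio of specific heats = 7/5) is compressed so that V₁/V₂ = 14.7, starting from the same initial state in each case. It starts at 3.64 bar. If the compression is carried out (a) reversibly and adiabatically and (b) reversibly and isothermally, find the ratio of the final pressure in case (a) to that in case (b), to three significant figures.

Isothermal: P_b = P₁(V₁/V₂) = 3.64×14.7.
Adiabatic: P_a = P₁(V₁/V₂)^γ = 3.64×14.7^(7/5).
P_a/P_b = (V₁/V₂)^(γ−1) = 14.7^(2/5) = 2.93.

P_adiabatic / P_isothermal ≈ 2.93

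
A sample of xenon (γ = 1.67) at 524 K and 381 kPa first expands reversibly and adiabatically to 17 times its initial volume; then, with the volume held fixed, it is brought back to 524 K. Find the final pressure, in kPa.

P₃ ≈ 22.4 kPa

Adiabatic step (PV^γ = const): P₂ = 381×(1/17)^(1.67) = 3.358 kPa; T₂ = 524×(1/17)^(0.67) = 78.51 K.
Isochoric: P₃ = P₂(T₃/T₂) = 3.358 × (524/78.51) = 22.41 kPa.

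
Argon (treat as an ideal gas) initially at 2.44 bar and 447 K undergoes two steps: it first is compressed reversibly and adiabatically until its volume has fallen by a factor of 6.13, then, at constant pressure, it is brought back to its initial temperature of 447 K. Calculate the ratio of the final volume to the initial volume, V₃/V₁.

For a monatomic ideal gas γ = 5/3.
Adiabatic step: V₂/V₁ = 0.1631; T₂ = T₁·6.13^(2/3) = 1497 K.
Isobaric step: V₃/V₂ = T₃/T₂ = 447/1497.
V₃/V₁ = (V₂/V₁)(V₃/V₂) = 0.1631 × (447/1497) = 0.0487.

V₃/V₁ ≈ 0.0487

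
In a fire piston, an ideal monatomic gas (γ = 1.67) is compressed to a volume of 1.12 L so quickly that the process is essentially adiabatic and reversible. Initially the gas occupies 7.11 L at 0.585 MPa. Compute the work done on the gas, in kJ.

P₂ = P₁(V₁/V₂)^γ = 0.585×(7.11/1.12)^(1.67) = 12.81 MPa.
For a reversible adiabat, W_by_gas = (P₁V₁ − P₂V₂)/(γ−1).
W_by = (585000×0.00711 − 1.281×10^7×0.00112) / (0.67) = -15210 J.
W_on_gas = −W_by = 15210 J.

W ≈ 15.2 kJ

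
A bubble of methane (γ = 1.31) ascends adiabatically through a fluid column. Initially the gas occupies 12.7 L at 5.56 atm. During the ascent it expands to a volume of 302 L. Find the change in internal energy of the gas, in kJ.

P₂ = P₁(V₁/V₂)^γ = 5.56×(12.7/302)^(1.31) = 0.08755 atm.
For a reversible adiabat, W_by_gas = (P₁V₁ − P₂V₂)/(γ−1).
W_by = (563400×0.0127 − 8871×0.302) / (0.31) = 14440 J.
Q = 0 ⇒ ΔU = −W_by = -14440 J.

ΔU ≈ -14.4 kJ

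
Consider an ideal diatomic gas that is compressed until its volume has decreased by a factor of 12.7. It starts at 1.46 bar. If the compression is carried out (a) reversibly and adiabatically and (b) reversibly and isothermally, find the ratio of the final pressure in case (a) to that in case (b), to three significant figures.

P_adiabatic / P_isothermal ≈ 2.76

For a diatomic ideal gas γ = 7/5.
Isothermal: P_b = P₁(V₁/V₂) = 1.46×12.7.
Adiabatic: P_a = P₁(V₁/V₂)^γ = 1.46×12.7^(7/5).
P_a/P_b = (V₁/V₂)^(γ−1) = 12.7^(2/5) = 2.764.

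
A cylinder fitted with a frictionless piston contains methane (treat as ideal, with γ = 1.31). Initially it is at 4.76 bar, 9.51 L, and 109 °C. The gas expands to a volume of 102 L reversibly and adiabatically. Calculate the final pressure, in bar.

Since PV^γ is constant along a reversible adiabat, P₂ = P₁ (V₁/V₂)^γ.
P₂ = 4.76 × (9.51/102)^(1.31) = 0.2127 bar.

P₂ ≈ 0.213 bar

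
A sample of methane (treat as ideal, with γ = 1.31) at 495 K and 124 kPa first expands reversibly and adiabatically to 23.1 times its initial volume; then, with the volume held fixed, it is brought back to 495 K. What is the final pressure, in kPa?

P₃ ≈ 5.37 kPa

Adiabatic step (PV^γ = const): P₂ = 124×(1/23.1)^(1.31) = 2.028 kPa; T₂ = 495×(1/23.1)^(0.31) = 187 K.
Isochoric: P₃ = P₂(T₃/T₂) = 2.028 × (495/187) = 5.368 kPa.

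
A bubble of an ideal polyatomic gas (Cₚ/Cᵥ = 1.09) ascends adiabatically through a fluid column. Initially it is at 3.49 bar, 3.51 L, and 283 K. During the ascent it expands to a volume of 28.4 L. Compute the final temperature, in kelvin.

T₂ ≈ 234 K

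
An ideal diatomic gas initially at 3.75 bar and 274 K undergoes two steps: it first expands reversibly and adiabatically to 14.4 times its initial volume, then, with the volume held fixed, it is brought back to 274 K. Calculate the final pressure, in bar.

P₃ ≈ 0.260 bar

For a diatomic ideal gas γ = 7/5.
Adiabatic step (PV^γ = const): P₂ = 3.75×(1/14.4)^(7/5) = 0.0896 bar; T₂ = 274×(1/14.4)^(2/5) = 94.28 K.
Isochoric: P₃ = P₂(T₃/T₂) = 0.0896 × (274/94.28) = 0.2604 bar.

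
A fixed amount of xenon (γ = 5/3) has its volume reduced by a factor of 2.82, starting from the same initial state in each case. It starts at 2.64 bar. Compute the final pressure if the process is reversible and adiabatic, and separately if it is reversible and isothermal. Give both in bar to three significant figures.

adiabatic: 14.9 bar; isothermal: 7.44 bar

Isothermal: P₂ = P₁(V₁/V₂) = 2.64×2.82 = 7.445 bar.
Adiabatic: P₂ = P₁(V₁/V₂)^γ = 2.64×2.82^(5/3) = 14.86 bar.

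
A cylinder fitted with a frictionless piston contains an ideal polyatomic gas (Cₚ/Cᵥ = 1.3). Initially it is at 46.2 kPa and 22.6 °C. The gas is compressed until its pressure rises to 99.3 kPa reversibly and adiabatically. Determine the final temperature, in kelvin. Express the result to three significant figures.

T₂ ≈ 353 K

Along an adiabat T P^((1−γ)/γ) is constant, so T₂ = T₁ (P₂/P₁)^((γ−1)/γ).
T₁ = 22.6 °C = 295.8 K.
T₂ = 295.8 × (99.3/46.2)^(0.231) = 352.9 K.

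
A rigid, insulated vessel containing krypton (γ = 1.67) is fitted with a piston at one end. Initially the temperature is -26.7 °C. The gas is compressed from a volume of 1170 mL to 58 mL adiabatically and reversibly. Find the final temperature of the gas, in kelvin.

Adiabatic: T₁V₁^(γ−1) = T₂V₂^(γ−1) ⇒ T₂ = T₁ (V₁/V₂)^(γ−1).
T₁ = -26.7 °C = 246.4 K.
T₂ = 246.4 × (1170/58)^(0.67) = 1845 K.

T₂ ≈ 1840 K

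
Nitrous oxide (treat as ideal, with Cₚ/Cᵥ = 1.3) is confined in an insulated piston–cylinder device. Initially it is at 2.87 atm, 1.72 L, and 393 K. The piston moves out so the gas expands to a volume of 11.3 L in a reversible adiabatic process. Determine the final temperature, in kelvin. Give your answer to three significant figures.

T₂ ≈ 223 K

Adiabatic: T₁V₁^(γ−1) = T₂V₂^(γ−1) ⇒ T₂ = T₁ (V₁/V₂)^(γ−1).
T₂ = 393 × (1.72/11.3)^(0.3) = 223.4 K.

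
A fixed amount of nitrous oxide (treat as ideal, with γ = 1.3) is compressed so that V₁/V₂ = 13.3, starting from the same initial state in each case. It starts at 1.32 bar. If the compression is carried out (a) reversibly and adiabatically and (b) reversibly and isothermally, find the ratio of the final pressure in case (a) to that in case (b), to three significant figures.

P_adiabatic / P_isothermal ≈ 2.17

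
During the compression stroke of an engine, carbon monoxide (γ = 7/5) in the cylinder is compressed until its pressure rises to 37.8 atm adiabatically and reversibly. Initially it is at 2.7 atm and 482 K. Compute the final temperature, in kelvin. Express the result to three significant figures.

T₂ ≈ 1020 K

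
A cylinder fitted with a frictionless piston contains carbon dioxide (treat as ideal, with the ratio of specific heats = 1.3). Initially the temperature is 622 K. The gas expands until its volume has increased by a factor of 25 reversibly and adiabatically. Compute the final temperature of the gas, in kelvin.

For a reversible adiabat TV^(γ−1) is constant, so T₂ = T₁ (V₁/V₂)^(γ−1).
T₂ = 622 × (1/25)^(0.3) = 236.8 K.

T₂ ≈ 237 K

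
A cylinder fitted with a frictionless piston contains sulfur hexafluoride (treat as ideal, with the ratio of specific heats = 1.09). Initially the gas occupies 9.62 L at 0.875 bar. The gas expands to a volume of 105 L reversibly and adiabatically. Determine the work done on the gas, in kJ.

W ≈ -1.81 kJ

P₂ = P₁(V₁/V₂)^γ = 0.875×(9.62/105)^(1.09) = 0.06465 bar.
For a reversible adiabat, W_by_gas = (P₁V₁ − P₂V₂)/(γ−1).
W_by = (87500×0.00962 − 6465×0.105) / (0.09) = 1810 J.
W_on_gas = −W_by = -1810 J.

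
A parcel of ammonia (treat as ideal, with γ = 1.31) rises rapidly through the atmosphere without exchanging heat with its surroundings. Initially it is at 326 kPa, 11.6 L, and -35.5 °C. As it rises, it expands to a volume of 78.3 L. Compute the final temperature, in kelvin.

T₂ ≈ 131 K

Adiabatic: T₁V₁^(γ−1) = T₂V₂^(γ−1) ⇒ T₂ = T₁ (V₁/V₂)^(γ−1).
T₁ = -35.5 °C = 237.6 K.
T₂ = 237.6 × (11.6/78.3)^(0.31) = 131.5 K.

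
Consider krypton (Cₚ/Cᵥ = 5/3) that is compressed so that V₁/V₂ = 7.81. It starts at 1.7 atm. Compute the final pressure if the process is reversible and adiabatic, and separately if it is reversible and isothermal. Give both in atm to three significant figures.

adiabatic: 52.3 atm; isothermal: 13.3 atm

Isothermal: P₂ = P₁(V₁/V₂) = 1.7×7.81 = 13.28 atm.
Adiabatic: P₂ = P₁(V₁/V₂)^γ = 1.7×7.81^(5/3) = 52.26 atm.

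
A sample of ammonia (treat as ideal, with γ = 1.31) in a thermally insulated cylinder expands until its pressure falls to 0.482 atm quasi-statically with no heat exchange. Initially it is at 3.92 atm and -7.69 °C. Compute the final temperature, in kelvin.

T₂ ≈ 162 K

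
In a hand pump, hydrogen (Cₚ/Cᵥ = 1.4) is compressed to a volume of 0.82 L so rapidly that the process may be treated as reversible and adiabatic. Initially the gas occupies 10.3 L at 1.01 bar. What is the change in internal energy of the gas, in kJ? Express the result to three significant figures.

ΔU ≈ 4.56 kJ

P₂ = P₁(V₁/V₂)^γ = 1.01×(10.3/0.82)^(1.4) = 34.91 bar.
For a reversible adiabat, W_by_gas = (P₁V₁ − P₂V₂)/(γ−1).
W_by = (101000×0.0103 − 3.491×10^6×0.00082) / (0.4) = -4556 J.
Q = 0 ⇒ ΔU = −W_by = 4556 J.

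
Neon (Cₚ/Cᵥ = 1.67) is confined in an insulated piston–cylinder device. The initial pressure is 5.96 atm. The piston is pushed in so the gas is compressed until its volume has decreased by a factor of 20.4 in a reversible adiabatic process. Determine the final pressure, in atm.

P₂ ≈ 917 atm

Since PV^γ is constant along a reversible adiabat, P₂ = P₁ (V₁/V₂)^γ.
P₂ = 5.96 × 20.4^(1.67) = 916.9 atm.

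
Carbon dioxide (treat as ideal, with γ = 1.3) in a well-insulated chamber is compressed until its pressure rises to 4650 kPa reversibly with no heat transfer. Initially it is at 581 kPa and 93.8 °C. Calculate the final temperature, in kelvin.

T₂ ≈ 593 K

Along an adiabat T P^((1−γ)/γ) is constant, so T₂ = T₁ (P₂/P₁)^((γ−1)/γ).
T₁ = 93.8 °C = 366.9 K.
T₂ = 366.9 × (4650/581)^(0.231) = 593 K.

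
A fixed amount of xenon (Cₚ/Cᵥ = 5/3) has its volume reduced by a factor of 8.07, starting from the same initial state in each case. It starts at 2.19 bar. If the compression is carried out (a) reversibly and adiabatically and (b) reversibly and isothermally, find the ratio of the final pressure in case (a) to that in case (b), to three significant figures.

P_adiabatic / P_isothermal ≈ 4.02

Isothermal: P_b = P₁(V₁/V₂) = 2.19×8.07.
Adiabatic: P_a = P₁(V₁/V₂)^γ = 2.19×8.07^(5/3).
P_a/P_b = (V₁/V₂)^(γ−1) = 8.07^(2/3) = 4.023.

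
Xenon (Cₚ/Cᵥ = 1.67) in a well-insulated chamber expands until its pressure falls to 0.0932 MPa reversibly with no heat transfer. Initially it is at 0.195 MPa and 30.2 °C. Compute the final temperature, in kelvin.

T₂ ≈ 226 K

Along an adiabat T P^((1−γ)/γ) is constant, so T₂ = T₁ (P₂/P₁)^((γ−1)/γ).
T₁ = 30.2 °C = 303.3 K.
T₂ = 303.3 × (0.0932/0.195)^(0.401) = 225.6 K.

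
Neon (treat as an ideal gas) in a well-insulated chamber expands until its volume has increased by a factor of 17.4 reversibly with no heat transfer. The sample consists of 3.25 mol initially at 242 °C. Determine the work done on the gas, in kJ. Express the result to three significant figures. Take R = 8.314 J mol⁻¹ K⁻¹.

W ≈ -17.8 kJ

For a reversible adiabat TV^(γ−1) is constant, so T₂ = T₁ (V₁/V₂)^(γ−1).
γ = 5/3 for a monatomic ideal gas, so γ−1 = 2/3.
T₁ = 242 °C = 515.1 K.
T₂ = 515.1 × (1/17.4)^(2/3) = 76.72 K.
Q = 0, so ΔU = W_on_gas = nCᵥΔT with Cᵥ = R/(γ−1) = 12.47 J/(mol·K).
ΔU = 3.25 × 12.47 × (76.72 − 515.1) = -17770 J.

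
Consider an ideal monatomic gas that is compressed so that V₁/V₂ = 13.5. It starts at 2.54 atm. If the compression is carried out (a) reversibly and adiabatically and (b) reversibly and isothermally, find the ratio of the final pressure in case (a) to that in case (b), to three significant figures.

For a monatomic ideal gas γ = 5/3.
Isothermal: P_b = P₁(V₁/V₂) = 2.54×13.5.
Adiabatic: P_a = P₁(V₁/V₂)^γ = 2.54×13.5^(5/3).
P_a/P_b = (V₁/V₂)^(γ−1) = 13.5^(2/3) = 5.67.

P_adiabatic / P_isothermal ≈ 5.67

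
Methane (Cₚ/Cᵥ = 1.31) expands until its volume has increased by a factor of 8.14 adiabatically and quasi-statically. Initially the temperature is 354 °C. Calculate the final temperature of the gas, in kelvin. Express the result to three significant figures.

T₂ ≈ 327 K

Adiabatic: T₁V₁^(γ−1) = T₂V₂^(γ−1) ⇒ T₂ = T₁ (V₁/V₂)^(γ−1).
T₁ = 354 °C = 627.1 K.
T₂ = 627.1 × (1/8.14)^(0.31) = 327.4 K.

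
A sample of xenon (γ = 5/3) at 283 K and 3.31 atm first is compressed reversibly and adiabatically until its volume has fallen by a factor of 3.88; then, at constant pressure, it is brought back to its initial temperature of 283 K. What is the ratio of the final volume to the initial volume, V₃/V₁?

V₃/V₁ ≈ 0.104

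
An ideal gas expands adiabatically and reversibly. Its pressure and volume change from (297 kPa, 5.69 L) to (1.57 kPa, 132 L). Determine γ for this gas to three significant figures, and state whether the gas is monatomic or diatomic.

γ ≈ 1.67; monatomic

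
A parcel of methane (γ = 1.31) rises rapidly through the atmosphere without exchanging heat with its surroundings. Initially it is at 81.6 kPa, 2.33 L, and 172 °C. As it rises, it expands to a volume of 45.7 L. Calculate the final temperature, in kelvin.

T₂ ≈ 177 K

Adiabatic: T₁V₁^(γ−1) = T₂V₂^(γ−1) ⇒ T₂ = T₁ (V₁/V₂)^(γ−1).
T₁ = 172 °C = 445.1 K.
T₂ = 445.1 × (2.33/45.7)^(0.31) = 176.9 K.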